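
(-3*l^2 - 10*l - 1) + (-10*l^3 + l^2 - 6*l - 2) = -10*l^3 - 2*l^2 - 16*l - 3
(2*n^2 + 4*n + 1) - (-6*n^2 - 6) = 8*n^2 + 4*n + 7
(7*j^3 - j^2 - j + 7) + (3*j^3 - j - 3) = 10*j^3 - j^2 - 2*j + 4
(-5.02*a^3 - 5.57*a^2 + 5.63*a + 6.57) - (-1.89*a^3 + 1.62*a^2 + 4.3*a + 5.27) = -3.13*a^3 - 7.19*a^2 + 1.33*a + 1.3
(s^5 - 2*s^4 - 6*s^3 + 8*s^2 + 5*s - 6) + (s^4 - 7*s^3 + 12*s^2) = s^5 - s^4 - 13*s^3 + 20*s^2 + 5*s - 6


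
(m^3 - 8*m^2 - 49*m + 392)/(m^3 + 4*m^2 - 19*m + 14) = (m^2 - 15*m + 56)/(m^2 - 3*m + 2)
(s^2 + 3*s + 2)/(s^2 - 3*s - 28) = (s^2 + 3*s + 2)/(s^2 - 3*s - 28)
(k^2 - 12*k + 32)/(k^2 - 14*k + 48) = (k - 4)/(k - 6)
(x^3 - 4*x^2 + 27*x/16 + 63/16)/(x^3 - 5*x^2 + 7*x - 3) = (x^2 - x - 21/16)/(x^2 - 2*x + 1)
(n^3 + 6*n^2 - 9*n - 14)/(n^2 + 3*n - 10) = (n^2 + 8*n + 7)/(n + 5)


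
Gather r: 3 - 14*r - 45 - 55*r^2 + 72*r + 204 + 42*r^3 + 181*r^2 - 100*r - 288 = 42*r^3 + 126*r^2 - 42*r - 126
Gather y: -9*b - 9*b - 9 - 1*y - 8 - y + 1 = -18*b - 2*y - 16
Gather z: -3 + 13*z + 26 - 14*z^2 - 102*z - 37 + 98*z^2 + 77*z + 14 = 84*z^2 - 12*z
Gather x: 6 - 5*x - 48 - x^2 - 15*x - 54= -x^2 - 20*x - 96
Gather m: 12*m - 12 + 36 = 12*m + 24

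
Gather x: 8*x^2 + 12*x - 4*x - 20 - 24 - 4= 8*x^2 + 8*x - 48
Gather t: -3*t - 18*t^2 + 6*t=-18*t^2 + 3*t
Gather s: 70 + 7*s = 7*s + 70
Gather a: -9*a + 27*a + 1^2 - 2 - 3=18*a - 4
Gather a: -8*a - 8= -8*a - 8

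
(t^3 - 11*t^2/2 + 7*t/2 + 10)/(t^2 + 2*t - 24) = (2*t^2 - 3*t - 5)/(2*(t + 6))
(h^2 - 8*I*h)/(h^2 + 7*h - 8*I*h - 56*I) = h/(h + 7)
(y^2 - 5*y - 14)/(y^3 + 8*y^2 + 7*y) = (y^2 - 5*y - 14)/(y*(y^2 + 8*y + 7))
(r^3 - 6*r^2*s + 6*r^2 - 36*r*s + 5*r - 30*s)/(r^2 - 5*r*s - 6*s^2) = (r^2 + 6*r + 5)/(r + s)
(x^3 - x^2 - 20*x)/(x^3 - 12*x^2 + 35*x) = (x + 4)/(x - 7)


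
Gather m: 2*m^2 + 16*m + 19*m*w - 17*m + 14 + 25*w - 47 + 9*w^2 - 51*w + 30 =2*m^2 + m*(19*w - 1) + 9*w^2 - 26*w - 3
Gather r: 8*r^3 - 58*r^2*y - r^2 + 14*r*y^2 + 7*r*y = 8*r^3 + r^2*(-58*y - 1) + r*(14*y^2 + 7*y)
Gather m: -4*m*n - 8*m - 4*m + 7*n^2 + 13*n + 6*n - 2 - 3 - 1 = m*(-4*n - 12) + 7*n^2 + 19*n - 6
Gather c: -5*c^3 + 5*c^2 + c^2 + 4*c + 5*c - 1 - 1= -5*c^3 + 6*c^2 + 9*c - 2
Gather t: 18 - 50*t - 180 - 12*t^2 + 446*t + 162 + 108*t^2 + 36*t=96*t^2 + 432*t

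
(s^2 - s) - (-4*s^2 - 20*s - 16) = 5*s^2 + 19*s + 16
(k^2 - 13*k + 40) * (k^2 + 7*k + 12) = k^4 - 6*k^3 - 39*k^2 + 124*k + 480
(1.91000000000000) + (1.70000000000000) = 3.61000000000000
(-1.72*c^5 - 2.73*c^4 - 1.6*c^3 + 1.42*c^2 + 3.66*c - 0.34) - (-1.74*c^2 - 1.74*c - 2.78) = -1.72*c^5 - 2.73*c^4 - 1.6*c^3 + 3.16*c^2 + 5.4*c + 2.44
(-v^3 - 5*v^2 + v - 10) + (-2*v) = -v^3 - 5*v^2 - v - 10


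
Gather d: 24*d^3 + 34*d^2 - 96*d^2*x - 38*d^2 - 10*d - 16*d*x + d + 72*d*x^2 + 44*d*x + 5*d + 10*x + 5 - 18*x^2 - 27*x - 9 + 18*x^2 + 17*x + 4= 24*d^3 + d^2*(-96*x - 4) + d*(72*x^2 + 28*x - 4)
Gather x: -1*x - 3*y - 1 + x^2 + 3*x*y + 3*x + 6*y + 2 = x^2 + x*(3*y + 2) + 3*y + 1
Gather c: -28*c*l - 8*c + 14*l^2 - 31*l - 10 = c*(-28*l - 8) + 14*l^2 - 31*l - 10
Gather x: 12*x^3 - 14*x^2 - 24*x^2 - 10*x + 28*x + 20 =12*x^3 - 38*x^2 + 18*x + 20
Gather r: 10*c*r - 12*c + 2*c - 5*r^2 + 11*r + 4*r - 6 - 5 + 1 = -10*c - 5*r^2 + r*(10*c + 15) - 10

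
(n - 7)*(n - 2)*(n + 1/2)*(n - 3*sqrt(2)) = n^4 - 17*n^3/2 - 3*sqrt(2)*n^3 + 19*n^2/2 + 51*sqrt(2)*n^2/2 - 57*sqrt(2)*n/2 + 7*n - 21*sqrt(2)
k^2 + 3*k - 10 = (k - 2)*(k + 5)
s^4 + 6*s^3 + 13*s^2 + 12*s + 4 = (s + 1)^2*(s + 2)^2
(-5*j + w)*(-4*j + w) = 20*j^2 - 9*j*w + w^2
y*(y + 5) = y^2 + 5*y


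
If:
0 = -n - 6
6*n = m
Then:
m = -36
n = -6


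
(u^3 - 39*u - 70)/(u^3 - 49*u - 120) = (-u^3 + 39*u + 70)/(-u^3 + 49*u + 120)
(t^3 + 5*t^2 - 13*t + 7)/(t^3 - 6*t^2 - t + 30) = (t^3 + 5*t^2 - 13*t + 7)/(t^3 - 6*t^2 - t + 30)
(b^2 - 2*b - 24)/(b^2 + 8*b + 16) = (b - 6)/(b + 4)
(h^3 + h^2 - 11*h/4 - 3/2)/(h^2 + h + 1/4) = (2*h^2 + h - 6)/(2*h + 1)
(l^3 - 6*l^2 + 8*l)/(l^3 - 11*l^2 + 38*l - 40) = l/(l - 5)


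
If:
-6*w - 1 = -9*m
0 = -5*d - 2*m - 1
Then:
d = -4*w/15 - 11/45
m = 2*w/3 + 1/9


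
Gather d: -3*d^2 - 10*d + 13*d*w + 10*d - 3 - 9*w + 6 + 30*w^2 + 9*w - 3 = -3*d^2 + 13*d*w + 30*w^2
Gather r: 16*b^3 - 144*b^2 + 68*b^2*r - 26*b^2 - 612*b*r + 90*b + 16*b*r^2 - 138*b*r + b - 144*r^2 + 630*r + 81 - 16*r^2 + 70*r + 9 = 16*b^3 - 170*b^2 + 91*b + r^2*(16*b - 160) + r*(68*b^2 - 750*b + 700) + 90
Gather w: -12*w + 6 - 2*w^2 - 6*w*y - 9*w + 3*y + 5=-2*w^2 + w*(-6*y - 21) + 3*y + 11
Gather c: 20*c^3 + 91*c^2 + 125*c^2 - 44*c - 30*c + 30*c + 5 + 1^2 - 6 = 20*c^3 + 216*c^2 - 44*c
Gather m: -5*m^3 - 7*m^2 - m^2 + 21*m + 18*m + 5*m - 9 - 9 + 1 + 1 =-5*m^3 - 8*m^2 + 44*m - 16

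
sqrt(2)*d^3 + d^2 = d^2*(sqrt(2)*d + 1)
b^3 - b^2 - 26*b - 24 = (b - 6)*(b + 1)*(b + 4)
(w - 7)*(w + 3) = w^2 - 4*w - 21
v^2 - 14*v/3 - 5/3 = (v - 5)*(v + 1/3)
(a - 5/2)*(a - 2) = a^2 - 9*a/2 + 5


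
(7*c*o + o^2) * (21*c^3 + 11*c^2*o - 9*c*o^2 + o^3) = 147*c^4*o + 98*c^3*o^2 - 52*c^2*o^3 - 2*c*o^4 + o^5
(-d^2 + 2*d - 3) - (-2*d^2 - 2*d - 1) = d^2 + 4*d - 2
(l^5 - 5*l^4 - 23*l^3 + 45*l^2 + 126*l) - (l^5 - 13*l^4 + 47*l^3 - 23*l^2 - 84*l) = 8*l^4 - 70*l^3 + 68*l^2 + 210*l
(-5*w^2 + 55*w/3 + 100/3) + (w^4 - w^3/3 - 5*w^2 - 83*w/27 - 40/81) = w^4 - w^3/3 - 10*w^2 + 412*w/27 + 2660/81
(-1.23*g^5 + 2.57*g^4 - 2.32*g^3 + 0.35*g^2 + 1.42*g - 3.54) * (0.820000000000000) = -1.0086*g^5 + 2.1074*g^4 - 1.9024*g^3 + 0.287*g^2 + 1.1644*g - 2.9028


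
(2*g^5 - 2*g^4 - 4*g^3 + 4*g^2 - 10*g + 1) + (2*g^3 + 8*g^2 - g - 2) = 2*g^5 - 2*g^4 - 2*g^3 + 12*g^2 - 11*g - 1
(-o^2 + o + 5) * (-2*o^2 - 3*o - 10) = 2*o^4 + o^3 - 3*o^2 - 25*o - 50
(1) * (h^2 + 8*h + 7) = h^2 + 8*h + 7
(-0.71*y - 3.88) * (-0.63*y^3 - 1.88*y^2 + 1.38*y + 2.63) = 0.4473*y^4 + 3.7792*y^3 + 6.3146*y^2 - 7.2217*y - 10.2044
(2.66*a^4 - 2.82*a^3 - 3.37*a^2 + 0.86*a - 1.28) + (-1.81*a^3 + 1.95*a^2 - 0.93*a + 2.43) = 2.66*a^4 - 4.63*a^3 - 1.42*a^2 - 0.0700000000000001*a + 1.15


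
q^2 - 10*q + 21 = (q - 7)*(q - 3)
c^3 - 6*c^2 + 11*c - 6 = (c - 3)*(c - 2)*(c - 1)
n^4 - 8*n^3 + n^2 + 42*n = n*(n - 7)*(n - 3)*(n + 2)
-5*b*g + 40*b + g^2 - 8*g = (-5*b + g)*(g - 8)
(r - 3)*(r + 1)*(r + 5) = r^3 + 3*r^2 - 13*r - 15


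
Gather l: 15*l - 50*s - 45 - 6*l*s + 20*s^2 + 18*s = l*(15 - 6*s) + 20*s^2 - 32*s - 45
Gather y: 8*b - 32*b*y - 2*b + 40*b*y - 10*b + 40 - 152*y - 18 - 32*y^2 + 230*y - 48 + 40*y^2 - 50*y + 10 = -4*b + 8*y^2 + y*(8*b + 28) - 16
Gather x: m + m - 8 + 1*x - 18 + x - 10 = 2*m + 2*x - 36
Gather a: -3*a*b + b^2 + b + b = -3*a*b + b^2 + 2*b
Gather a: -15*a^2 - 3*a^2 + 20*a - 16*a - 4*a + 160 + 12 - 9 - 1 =162 - 18*a^2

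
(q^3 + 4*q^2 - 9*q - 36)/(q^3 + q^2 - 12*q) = (q + 3)/q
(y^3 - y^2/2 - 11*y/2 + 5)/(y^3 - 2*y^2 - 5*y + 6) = (y^2 + y/2 - 5)/(y^2 - y - 6)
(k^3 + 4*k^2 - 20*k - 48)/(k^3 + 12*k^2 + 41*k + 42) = (k^2 + 2*k - 24)/(k^2 + 10*k + 21)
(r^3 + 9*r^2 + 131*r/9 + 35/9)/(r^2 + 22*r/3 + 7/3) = r + 5/3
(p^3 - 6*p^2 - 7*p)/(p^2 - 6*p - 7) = p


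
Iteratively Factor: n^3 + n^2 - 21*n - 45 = (n - 5)*(n^2 + 6*n + 9) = (n - 5)*(n + 3)*(n + 3)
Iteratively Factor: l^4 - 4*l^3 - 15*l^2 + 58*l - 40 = (l + 4)*(l^3 - 8*l^2 + 17*l - 10) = (l - 2)*(l + 4)*(l^2 - 6*l + 5) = (l - 2)*(l - 1)*(l + 4)*(l - 5)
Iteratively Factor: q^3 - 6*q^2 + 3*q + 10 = (q - 5)*(q^2 - q - 2) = (q - 5)*(q + 1)*(q - 2)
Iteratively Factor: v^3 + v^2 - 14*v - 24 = (v + 3)*(v^2 - 2*v - 8) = (v - 4)*(v + 3)*(v + 2)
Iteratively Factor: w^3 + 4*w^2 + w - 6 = (w - 1)*(w^2 + 5*w + 6) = (w - 1)*(w + 3)*(w + 2)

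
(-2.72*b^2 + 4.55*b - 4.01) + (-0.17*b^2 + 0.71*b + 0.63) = -2.89*b^2 + 5.26*b - 3.38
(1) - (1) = 0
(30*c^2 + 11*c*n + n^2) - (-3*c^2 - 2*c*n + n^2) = 33*c^2 + 13*c*n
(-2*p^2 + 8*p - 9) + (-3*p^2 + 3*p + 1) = -5*p^2 + 11*p - 8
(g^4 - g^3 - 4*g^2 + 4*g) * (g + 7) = g^5 + 6*g^4 - 11*g^3 - 24*g^2 + 28*g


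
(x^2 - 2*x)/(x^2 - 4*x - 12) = x*(2 - x)/(-x^2 + 4*x + 12)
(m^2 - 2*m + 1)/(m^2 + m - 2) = (m - 1)/(m + 2)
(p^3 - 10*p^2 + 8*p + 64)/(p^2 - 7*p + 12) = (p^2 - 6*p - 16)/(p - 3)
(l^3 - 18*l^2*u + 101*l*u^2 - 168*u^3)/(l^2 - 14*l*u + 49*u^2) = (-l^2 + 11*l*u - 24*u^2)/(-l + 7*u)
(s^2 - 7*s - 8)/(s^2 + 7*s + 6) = (s - 8)/(s + 6)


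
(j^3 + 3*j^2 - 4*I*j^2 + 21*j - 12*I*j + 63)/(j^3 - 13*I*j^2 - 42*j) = (j^2 + 3*j*(1 + I) + 9*I)/(j*(j - 6*I))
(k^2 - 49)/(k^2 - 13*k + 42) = (k + 7)/(k - 6)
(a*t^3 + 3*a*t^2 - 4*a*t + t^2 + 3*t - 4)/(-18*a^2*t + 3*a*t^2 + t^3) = (a*t^3 + 3*a*t^2 - 4*a*t + t^2 + 3*t - 4)/(t*(-18*a^2 + 3*a*t + t^2))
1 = 1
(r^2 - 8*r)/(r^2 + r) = (r - 8)/(r + 1)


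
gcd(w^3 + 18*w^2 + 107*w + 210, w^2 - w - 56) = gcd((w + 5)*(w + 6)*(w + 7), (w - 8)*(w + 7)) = w + 7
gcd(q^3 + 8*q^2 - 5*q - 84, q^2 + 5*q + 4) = q + 4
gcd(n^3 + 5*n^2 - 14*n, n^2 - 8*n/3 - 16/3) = 1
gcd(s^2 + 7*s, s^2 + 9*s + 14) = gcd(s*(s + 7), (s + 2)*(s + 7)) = s + 7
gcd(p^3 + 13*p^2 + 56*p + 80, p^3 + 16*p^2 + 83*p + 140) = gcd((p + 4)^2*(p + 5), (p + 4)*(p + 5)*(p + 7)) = p^2 + 9*p + 20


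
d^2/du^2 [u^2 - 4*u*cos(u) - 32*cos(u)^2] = 4*u*cos(u) - 128*sin(u)^2 + 8*sin(u) + 66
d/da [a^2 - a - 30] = 2*a - 1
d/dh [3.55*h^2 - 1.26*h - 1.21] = 7.1*h - 1.26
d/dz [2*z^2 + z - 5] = 4*z + 1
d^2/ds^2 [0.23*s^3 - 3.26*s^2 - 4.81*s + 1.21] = 1.38*s - 6.52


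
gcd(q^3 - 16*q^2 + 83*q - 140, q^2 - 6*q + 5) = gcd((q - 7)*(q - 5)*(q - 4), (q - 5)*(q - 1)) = q - 5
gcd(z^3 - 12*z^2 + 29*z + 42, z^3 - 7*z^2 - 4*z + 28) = z - 7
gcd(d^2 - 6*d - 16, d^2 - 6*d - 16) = d^2 - 6*d - 16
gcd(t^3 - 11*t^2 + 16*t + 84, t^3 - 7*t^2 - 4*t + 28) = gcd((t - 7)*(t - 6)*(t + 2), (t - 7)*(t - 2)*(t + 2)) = t^2 - 5*t - 14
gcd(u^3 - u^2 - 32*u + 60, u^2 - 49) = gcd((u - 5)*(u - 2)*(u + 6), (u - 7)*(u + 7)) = 1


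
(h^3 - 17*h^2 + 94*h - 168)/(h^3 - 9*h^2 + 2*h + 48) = (h^3 - 17*h^2 + 94*h - 168)/(h^3 - 9*h^2 + 2*h + 48)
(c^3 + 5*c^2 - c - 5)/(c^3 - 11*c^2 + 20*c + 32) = (c^2 + 4*c - 5)/(c^2 - 12*c + 32)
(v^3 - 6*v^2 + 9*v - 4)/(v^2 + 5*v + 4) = (v^3 - 6*v^2 + 9*v - 4)/(v^2 + 5*v + 4)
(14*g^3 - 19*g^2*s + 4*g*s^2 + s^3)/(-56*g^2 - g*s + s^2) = (2*g^2 - 3*g*s + s^2)/(-8*g + s)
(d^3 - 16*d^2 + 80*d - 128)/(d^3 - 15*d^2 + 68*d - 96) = (d - 4)/(d - 3)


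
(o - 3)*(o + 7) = o^2 + 4*o - 21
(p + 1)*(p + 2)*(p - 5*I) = p^3 + 3*p^2 - 5*I*p^2 + 2*p - 15*I*p - 10*I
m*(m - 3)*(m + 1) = m^3 - 2*m^2 - 3*m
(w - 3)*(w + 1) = w^2 - 2*w - 3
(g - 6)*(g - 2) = g^2 - 8*g + 12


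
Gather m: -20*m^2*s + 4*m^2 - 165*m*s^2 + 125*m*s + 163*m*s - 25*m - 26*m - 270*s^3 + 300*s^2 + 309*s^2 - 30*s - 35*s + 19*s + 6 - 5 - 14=m^2*(4 - 20*s) + m*(-165*s^2 + 288*s - 51) - 270*s^3 + 609*s^2 - 46*s - 13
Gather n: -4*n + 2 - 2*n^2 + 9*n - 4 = -2*n^2 + 5*n - 2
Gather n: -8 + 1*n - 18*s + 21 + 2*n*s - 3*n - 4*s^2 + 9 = n*(2*s - 2) - 4*s^2 - 18*s + 22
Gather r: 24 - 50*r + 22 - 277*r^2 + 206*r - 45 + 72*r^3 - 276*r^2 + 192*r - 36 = 72*r^3 - 553*r^2 + 348*r - 35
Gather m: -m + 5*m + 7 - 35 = 4*m - 28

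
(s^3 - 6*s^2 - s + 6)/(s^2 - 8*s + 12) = (s^2 - 1)/(s - 2)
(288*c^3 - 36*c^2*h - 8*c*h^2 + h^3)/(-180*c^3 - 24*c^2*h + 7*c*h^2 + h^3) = (-48*c^2 + 14*c*h - h^2)/(30*c^2 - c*h - h^2)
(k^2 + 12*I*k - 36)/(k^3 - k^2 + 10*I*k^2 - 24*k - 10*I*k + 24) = (k + 6*I)/(k^2 + k*(-1 + 4*I) - 4*I)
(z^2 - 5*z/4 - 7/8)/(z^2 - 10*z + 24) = (8*z^2 - 10*z - 7)/(8*(z^2 - 10*z + 24))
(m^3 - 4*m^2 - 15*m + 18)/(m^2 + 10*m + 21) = (m^2 - 7*m + 6)/(m + 7)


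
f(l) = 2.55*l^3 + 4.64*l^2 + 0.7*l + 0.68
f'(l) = 7.65*l^2 + 9.28*l + 0.7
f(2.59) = 77.92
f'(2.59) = 76.05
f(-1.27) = 2.05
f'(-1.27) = 1.25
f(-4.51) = -142.02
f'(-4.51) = 114.45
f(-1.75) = -0.00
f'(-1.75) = 7.89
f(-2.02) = -2.82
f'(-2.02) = 13.17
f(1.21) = 12.84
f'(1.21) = 23.13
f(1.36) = 16.63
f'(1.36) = 27.47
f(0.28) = 1.30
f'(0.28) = 3.90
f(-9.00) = -1488.73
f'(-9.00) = 536.83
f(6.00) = 722.72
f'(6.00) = 331.78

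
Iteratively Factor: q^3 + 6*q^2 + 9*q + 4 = (q + 1)*(q^2 + 5*q + 4) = (q + 1)*(q + 4)*(q + 1)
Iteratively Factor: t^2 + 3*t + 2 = (t + 1)*(t + 2)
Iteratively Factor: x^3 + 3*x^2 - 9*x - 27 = (x - 3)*(x^2 + 6*x + 9) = (x - 3)*(x + 3)*(x + 3)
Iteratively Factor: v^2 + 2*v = (v + 2)*(v)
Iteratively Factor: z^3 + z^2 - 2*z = (z + 2)*(z^2 - z) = (z - 1)*(z + 2)*(z)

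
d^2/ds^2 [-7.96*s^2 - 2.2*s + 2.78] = -15.9200000000000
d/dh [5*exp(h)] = 5*exp(h)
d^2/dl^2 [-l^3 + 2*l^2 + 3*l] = 4 - 6*l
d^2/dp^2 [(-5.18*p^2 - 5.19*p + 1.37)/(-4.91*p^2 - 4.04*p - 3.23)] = (44.7369739999999*p^3 - 691.075626*p^2 - 656.91381*p - 28.632554)/(118.370771*p^6 + 292.190172*p^5 + 474.024657*p^4 + 450.368696*p^3 + 311.832921*p^2 + 126.446748*p + 33.698267)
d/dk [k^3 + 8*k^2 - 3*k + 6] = 3*k^2 + 16*k - 3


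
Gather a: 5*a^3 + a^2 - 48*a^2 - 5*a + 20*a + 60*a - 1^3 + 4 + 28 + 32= 5*a^3 - 47*a^2 + 75*a + 63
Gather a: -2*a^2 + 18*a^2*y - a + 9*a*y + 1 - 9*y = a^2*(18*y - 2) + a*(9*y - 1) - 9*y + 1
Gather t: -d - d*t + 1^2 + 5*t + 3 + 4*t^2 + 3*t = -d + 4*t^2 + t*(8 - d) + 4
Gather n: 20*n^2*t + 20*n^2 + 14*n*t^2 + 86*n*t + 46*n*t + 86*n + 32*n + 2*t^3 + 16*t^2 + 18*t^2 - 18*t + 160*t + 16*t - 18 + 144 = n^2*(20*t + 20) + n*(14*t^2 + 132*t + 118) + 2*t^3 + 34*t^2 + 158*t + 126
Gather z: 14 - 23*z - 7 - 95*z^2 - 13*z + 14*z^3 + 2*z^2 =14*z^3 - 93*z^2 - 36*z + 7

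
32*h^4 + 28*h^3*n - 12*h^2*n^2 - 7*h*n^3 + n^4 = (-8*h + n)*(-2*h + n)*(h + n)*(2*h + n)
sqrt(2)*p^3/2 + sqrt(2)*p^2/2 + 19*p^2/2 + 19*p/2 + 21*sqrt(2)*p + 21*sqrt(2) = (p + 7*sqrt(2)/2)*(p + 6*sqrt(2))*(sqrt(2)*p/2 + sqrt(2)/2)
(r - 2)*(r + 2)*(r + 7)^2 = r^4 + 14*r^3 + 45*r^2 - 56*r - 196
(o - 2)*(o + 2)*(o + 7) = o^3 + 7*o^2 - 4*o - 28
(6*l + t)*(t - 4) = 6*l*t - 24*l + t^2 - 4*t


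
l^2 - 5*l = l*(l - 5)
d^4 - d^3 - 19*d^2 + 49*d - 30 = (d - 3)*(d - 2)*(d - 1)*(d + 5)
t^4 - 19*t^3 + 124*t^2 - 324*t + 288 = (t - 8)*(t - 6)*(t - 3)*(t - 2)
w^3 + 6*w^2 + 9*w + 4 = (w + 1)^2*(w + 4)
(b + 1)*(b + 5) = b^2 + 6*b + 5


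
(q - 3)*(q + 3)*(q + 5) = q^3 + 5*q^2 - 9*q - 45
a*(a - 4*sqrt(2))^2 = a^3 - 8*sqrt(2)*a^2 + 32*a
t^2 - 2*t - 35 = (t - 7)*(t + 5)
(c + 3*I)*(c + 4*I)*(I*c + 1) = I*c^3 - 6*c^2 - 5*I*c - 12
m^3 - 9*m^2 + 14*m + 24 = (m - 6)*(m - 4)*(m + 1)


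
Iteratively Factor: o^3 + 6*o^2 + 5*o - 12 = (o + 3)*(o^2 + 3*o - 4) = (o + 3)*(o + 4)*(o - 1)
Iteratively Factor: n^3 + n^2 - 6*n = (n - 2)*(n^2 + 3*n) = n*(n - 2)*(n + 3)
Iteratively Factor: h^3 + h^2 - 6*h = (h + 3)*(h^2 - 2*h) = (h - 2)*(h + 3)*(h)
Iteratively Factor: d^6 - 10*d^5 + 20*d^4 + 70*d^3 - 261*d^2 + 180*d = (d)*(d^5 - 10*d^4 + 20*d^3 + 70*d^2 - 261*d + 180) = d*(d - 4)*(d^4 - 6*d^3 - 4*d^2 + 54*d - 45) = d*(d - 4)*(d - 3)*(d^3 - 3*d^2 - 13*d + 15) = d*(d - 4)*(d - 3)*(d - 1)*(d^2 - 2*d - 15) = d*(d - 5)*(d - 4)*(d - 3)*(d - 1)*(d + 3)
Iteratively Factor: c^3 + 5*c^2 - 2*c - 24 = (c - 2)*(c^2 + 7*c + 12) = (c - 2)*(c + 3)*(c + 4)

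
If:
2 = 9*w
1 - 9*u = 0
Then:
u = 1/9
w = 2/9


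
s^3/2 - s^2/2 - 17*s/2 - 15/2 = (s/2 + 1/2)*(s - 5)*(s + 3)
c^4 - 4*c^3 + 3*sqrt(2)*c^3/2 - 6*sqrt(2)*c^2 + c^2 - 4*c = c*(c - 4)*(c + sqrt(2)/2)*(c + sqrt(2))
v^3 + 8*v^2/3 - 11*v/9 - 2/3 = (v - 2/3)*(v + 1/3)*(v + 3)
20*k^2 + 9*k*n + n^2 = (4*k + n)*(5*k + n)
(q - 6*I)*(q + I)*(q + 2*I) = q^3 - 3*I*q^2 + 16*q + 12*I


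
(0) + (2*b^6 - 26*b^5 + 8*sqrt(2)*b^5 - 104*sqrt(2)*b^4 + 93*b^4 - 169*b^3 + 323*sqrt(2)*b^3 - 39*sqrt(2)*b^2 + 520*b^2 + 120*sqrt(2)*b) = 2*b^6 - 26*b^5 + 8*sqrt(2)*b^5 - 104*sqrt(2)*b^4 + 93*b^4 - 169*b^3 + 323*sqrt(2)*b^3 - 39*sqrt(2)*b^2 + 520*b^2 + 120*sqrt(2)*b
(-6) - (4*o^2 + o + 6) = -4*o^2 - o - 12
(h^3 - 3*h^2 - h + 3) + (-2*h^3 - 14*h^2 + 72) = -h^3 - 17*h^2 - h + 75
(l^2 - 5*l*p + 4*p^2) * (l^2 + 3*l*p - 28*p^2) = l^4 - 2*l^3*p - 39*l^2*p^2 + 152*l*p^3 - 112*p^4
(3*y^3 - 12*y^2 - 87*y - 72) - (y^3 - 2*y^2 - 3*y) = 2*y^3 - 10*y^2 - 84*y - 72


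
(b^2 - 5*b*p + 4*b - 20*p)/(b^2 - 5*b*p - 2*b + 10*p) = (b + 4)/(b - 2)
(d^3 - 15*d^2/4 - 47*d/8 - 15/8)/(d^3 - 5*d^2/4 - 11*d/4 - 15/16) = 2*(d - 5)/(2*d - 5)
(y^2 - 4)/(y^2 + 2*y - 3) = (y^2 - 4)/(y^2 + 2*y - 3)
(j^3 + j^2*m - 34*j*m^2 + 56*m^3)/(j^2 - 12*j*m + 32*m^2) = (j^2 + 5*j*m - 14*m^2)/(j - 8*m)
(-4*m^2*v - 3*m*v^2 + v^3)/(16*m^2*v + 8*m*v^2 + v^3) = (-4*m^2 - 3*m*v + v^2)/(16*m^2 + 8*m*v + v^2)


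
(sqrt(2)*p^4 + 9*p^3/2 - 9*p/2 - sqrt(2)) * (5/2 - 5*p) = -5*sqrt(2)*p^5 - 45*p^4/2 + 5*sqrt(2)*p^4/2 + 45*p^3/4 + 45*p^2/2 - 45*p/4 + 5*sqrt(2)*p - 5*sqrt(2)/2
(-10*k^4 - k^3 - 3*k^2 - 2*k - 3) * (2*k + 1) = -20*k^5 - 12*k^4 - 7*k^3 - 7*k^2 - 8*k - 3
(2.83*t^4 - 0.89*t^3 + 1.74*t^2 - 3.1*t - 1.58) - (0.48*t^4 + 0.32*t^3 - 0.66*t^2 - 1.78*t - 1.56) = 2.35*t^4 - 1.21*t^3 + 2.4*t^2 - 1.32*t - 0.02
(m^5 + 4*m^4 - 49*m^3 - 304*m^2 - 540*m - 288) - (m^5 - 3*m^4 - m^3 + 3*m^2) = 7*m^4 - 48*m^3 - 307*m^2 - 540*m - 288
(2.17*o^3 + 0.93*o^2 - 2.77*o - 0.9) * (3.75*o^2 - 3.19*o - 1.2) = 8.1375*o^5 - 3.4348*o^4 - 15.9582*o^3 + 4.3453*o^2 + 6.195*o + 1.08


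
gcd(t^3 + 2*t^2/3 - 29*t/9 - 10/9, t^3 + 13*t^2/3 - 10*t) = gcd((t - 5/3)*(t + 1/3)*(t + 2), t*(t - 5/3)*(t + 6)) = t - 5/3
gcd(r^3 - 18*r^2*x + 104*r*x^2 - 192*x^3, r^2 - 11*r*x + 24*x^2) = -r + 8*x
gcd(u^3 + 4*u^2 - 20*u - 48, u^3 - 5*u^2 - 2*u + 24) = u^2 - 2*u - 8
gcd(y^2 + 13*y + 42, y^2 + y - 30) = y + 6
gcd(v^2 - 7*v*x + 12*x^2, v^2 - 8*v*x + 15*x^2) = -v + 3*x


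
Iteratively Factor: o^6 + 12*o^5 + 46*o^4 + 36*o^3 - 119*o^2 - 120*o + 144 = (o + 4)*(o^5 + 8*o^4 + 14*o^3 - 20*o^2 - 39*o + 36) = (o - 1)*(o + 4)*(o^4 + 9*o^3 + 23*o^2 + 3*o - 36) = (o - 1)*(o + 3)*(o + 4)*(o^3 + 6*o^2 + 5*o - 12) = (o - 1)*(o + 3)*(o + 4)^2*(o^2 + 2*o - 3) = (o - 1)^2*(o + 3)*(o + 4)^2*(o + 3)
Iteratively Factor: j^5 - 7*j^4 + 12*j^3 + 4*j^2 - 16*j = (j - 2)*(j^4 - 5*j^3 + 2*j^2 + 8*j) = (j - 4)*(j - 2)*(j^3 - j^2 - 2*j) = j*(j - 4)*(j - 2)*(j^2 - j - 2) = j*(j - 4)*(j - 2)^2*(j + 1)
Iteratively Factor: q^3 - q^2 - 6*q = (q)*(q^2 - q - 6) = q*(q + 2)*(q - 3)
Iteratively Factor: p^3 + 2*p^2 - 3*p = (p - 1)*(p^2 + 3*p) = p*(p - 1)*(p + 3)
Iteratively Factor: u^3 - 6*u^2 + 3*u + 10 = (u - 5)*(u^2 - u - 2) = (u - 5)*(u - 2)*(u + 1)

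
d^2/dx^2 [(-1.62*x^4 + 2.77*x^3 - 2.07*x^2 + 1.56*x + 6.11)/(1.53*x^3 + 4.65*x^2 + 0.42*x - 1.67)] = (-2.8421709430404e-14*x^7 - 117.080532*x^6 - 32.5879200000002*x^5 + 404.905176*x^4 + 757.187844*x^3 + 701.749044*x^2 + 284.303544*x + 87.69234)/(3.581577*x^9 + 32.655555*x^8 + 102.196809*x^7 + 106.745256*x^6 - 43.233264*x^5 - 112.306797*x^4 - 6.693921*x^3 + 38.021391*x^2 + 3.514014*x - 4.657463)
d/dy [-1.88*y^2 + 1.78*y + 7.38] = 1.78 - 3.76*y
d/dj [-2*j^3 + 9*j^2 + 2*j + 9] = -6*j^2 + 18*j + 2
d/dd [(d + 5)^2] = 2*d + 10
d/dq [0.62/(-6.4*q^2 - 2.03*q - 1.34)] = (7.936*q + 1.2586)/(6.4*q^2 + 2.03*q + 1.34)^2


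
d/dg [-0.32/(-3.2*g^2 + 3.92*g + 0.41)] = (1.2544 - 2.048*g)/(-3.2*g^2 + 3.92*g + 0.41)^2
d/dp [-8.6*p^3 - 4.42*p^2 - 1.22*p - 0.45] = -25.8*p^2 - 8.84*p - 1.22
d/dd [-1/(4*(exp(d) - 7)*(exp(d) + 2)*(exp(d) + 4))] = ((exp(d) - 7)*(exp(d) + 2) + (exp(d) - 7)*(exp(d) + 4) + (exp(d) + 2)*(exp(d) + 4))*exp(d)/(4*(exp(d) - 7)^2*(exp(d) + 2)^2*(exp(d) + 4)^2)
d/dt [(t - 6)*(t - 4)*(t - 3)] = 3*t^2 - 26*t + 54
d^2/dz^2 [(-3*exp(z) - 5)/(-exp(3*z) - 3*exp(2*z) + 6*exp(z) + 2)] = 12*(exp(6*z) + 6*exp(5*z) + 22*exp(4*z) + 21*exp(3*z) - 6*exp(2*z) + 22*exp(z) - 4)*exp(z)/(exp(9*z) + 9*exp(8*z) + 9*exp(7*z) - 87*exp(6*z) - 90*exp(5*z) + 342*exp(4*z) + 12*exp(3*z) - 180*exp(2*z) - 72*exp(z) - 8)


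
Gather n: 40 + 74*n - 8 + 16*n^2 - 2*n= 16*n^2 + 72*n + 32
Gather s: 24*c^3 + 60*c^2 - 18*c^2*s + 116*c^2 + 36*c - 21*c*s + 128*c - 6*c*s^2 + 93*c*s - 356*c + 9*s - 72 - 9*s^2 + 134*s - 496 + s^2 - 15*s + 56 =24*c^3 + 176*c^2 - 192*c + s^2*(-6*c - 8) + s*(-18*c^2 + 72*c + 128) - 512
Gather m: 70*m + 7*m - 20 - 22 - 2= 77*m - 44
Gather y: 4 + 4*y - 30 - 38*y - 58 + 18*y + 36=-16*y - 48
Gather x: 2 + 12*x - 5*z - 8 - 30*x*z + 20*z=x*(12 - 30*z) + 15*z - 6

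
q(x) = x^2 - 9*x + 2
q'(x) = 2*x - 9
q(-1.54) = 18.23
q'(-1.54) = -12.08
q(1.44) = -8.89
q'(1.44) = -6.12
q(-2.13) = 25.71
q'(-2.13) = -13.26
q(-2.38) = 29.08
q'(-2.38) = -13.76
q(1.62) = -9.96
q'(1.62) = -5.76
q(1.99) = -11.95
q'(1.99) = -5.02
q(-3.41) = 44.32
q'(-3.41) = -15.82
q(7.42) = -9.72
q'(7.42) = 5.84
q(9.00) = 2.00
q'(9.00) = 9.00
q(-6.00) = 92.00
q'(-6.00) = -21.00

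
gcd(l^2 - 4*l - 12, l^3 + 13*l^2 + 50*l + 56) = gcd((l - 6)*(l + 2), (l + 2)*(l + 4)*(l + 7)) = l + 2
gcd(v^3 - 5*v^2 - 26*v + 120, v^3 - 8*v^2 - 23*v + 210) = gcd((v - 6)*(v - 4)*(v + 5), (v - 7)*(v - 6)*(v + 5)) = v^2 - v - 30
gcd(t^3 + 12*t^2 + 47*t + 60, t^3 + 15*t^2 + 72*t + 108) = t + 3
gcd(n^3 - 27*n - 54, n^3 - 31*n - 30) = n - 6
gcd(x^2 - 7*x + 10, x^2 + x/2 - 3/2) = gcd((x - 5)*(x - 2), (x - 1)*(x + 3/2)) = 1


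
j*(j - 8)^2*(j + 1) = j^4 - 15*j^3 + 48*j^2 + 64*j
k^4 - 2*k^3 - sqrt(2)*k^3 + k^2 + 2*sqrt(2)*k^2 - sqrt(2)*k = k*(k - 1)^2*(k - sqrt(2))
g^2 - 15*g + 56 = (g - 8)*(g - 7)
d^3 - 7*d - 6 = (d - 3)*(d + 1)*(d + 2)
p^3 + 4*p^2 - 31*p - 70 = (p - 5)*(p + 2)*(p + 7)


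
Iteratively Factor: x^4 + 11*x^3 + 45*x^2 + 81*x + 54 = (x + 3)*(x^3 + 8*x^2 + 21*x + 18) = (x + 3)^2*(x^2 + 5*x + 6) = (x + 2)*(x + 3)^2*(x + 3)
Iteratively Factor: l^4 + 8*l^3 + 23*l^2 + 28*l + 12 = (l + 1)*(l^3 + 7*l^2 + 16*l + 12) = (l + 1)*(l + 2)*(l^2 + 5*l + 6) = (l + 1)*(l + 2)*(l + 3)*(l + 2)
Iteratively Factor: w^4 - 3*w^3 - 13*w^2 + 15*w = (w + 3)*(w^3 - 6*w^2 + 5*w) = w*(w + 3)*(w^2 - 6*w + 5) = w*(w - 5)*(w + 3)*(w - 1)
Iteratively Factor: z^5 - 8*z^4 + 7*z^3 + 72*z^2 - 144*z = (z - 4)*(z^4 - 4*z^3 - 9*z^2 + 36*z) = (z - 4)^2*(z^3 - 9*z) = z*(z - 4)^2*(z^2 - 9) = z*(z - 4)^2*(z + 3)*(z - 3)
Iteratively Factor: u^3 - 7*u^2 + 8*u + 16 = (u - 4)*(u^2 - 3*u - 4) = (u - 4)^2*(u + 1)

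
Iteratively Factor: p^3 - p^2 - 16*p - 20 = (p + 2)*(p^2 - 3*p - 10) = (p - 5)*(p + 2)*(p + 2)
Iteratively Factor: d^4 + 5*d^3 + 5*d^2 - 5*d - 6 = (d + 2)*(d^3 + 3*d^2 - d - 3) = (d + 1)*(d + 2)*(d^2 + 2*d - 3) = (d + 1)*(d + 2)*(d + 3)*(d - 1)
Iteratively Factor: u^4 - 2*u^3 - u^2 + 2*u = (u + 1)*(u^3 - 3*u^2 + 2*u) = (u - 1)*(u + 1)*(u^2 - 2*u) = (u - 2)*(u - 1)*(u + 1)*(u)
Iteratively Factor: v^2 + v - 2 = (v - 1)*(v + 2)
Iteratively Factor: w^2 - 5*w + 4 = (w - 1)*(w - 4)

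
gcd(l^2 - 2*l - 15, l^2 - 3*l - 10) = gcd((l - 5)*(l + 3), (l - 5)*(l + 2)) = l - 5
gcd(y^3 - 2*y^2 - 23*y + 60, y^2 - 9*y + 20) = y - 4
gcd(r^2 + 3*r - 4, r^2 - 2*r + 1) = r - 1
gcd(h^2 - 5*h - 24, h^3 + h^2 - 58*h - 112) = h - 8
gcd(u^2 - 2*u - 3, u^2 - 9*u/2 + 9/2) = u - 3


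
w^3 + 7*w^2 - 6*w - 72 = (w - 3)*(w + 4)*(w + 6)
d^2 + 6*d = d*(d + 6)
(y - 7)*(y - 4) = y^2 - 11*y + 28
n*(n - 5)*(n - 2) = n^3 - 7*n^2 + 10*n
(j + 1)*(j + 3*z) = j^2 + 3*j*z + j + 3*z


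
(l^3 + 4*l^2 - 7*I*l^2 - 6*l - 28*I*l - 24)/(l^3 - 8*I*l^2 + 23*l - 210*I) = (l^2 + l*(4 - I) - 4*I)/(l^2 - 2*I*l + 35)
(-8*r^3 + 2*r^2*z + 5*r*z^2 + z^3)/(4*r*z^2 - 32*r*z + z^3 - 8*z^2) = (-2*r^2 + r*z + z^2)/(z*(z - 8))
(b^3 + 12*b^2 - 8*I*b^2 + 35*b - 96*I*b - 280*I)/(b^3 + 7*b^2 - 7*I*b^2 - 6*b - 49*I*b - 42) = (b^2 + b*(5 - 8*I) - 40*I)/(b^2 - 7*I*b - 6)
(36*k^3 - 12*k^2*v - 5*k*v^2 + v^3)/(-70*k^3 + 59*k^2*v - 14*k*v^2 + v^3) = (-18*k^2 - 3*k*v + v^2)/(35*k^2 - 12*k*v + v^2)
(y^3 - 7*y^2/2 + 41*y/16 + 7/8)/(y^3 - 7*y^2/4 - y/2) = (y - 7/4)/y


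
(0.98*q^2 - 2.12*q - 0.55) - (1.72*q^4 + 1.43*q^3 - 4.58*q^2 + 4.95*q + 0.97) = -1.72*q^4 - 1.43*q^3 + 5.56*q^2 - 7.07*q - 1.52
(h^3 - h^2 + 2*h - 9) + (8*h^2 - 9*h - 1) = h^3 + 7*h^2 - 7*h - 10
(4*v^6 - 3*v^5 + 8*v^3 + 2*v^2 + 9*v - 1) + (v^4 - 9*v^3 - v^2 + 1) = 4*v^6 - 3*v^5 + v^4 - v^3 + v^2 + 9*v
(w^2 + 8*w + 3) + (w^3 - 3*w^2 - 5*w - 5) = w^3 - 2*w^2 + 3*w - 2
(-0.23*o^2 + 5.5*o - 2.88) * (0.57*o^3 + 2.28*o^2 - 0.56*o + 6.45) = -0.1311*o^5 + 2.6106*o^4 + 11.0272*o^3 - 11.1299*o^2 + 37.0878*o - 18.576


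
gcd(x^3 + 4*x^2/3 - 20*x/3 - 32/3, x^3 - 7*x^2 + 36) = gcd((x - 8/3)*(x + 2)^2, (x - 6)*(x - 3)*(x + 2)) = x + 2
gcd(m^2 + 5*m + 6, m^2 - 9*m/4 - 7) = 1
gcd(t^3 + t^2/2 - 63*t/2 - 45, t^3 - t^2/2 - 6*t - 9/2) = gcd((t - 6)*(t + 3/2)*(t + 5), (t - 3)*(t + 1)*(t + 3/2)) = t + 3/2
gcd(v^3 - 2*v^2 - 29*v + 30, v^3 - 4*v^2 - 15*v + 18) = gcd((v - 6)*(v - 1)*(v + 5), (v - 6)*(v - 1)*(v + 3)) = v^2 - 7*v + 6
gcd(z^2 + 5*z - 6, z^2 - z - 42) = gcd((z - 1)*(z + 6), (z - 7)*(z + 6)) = z + 6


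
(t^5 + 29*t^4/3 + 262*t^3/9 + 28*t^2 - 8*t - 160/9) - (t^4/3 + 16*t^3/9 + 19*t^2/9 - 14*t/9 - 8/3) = t^5 + 28*t^4/3 + 82*t^3/3 + 233*t^2/9 - 58*t/9 - 136/9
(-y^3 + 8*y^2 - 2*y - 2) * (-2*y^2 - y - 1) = 2*y^5 - 15*y^4 - 3*y^3 - 2*y^2 + 4*y + 2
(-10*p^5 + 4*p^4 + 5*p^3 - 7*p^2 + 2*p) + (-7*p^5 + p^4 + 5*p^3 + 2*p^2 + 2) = -17*p^5 + 5*p^4 + 10*p^3 - 5*p^2 + 2*p + 2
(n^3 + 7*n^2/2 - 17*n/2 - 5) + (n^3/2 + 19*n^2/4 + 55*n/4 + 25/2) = 3*n^3/2 + 33*n^2/4 + 21*n/4 + 15/2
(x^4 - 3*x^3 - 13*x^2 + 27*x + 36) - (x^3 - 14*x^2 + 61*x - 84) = x^4 - 4*x^3 + x^2 - 34*x + 120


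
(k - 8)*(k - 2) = k^2 - 10*k + 16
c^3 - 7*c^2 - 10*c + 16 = (c - 8)*(c - 1)*(c + 2)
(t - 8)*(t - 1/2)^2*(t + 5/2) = t^4 - 13*t^3/2 - 57*t^2/4 + 149*t/8 - 5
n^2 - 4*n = n*(n - 4)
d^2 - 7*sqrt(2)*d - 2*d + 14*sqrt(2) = (d - 2)*(d - 7*sqrt(2))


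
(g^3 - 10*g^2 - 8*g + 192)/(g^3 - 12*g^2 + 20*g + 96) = (g + 4)/(g + 2)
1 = 1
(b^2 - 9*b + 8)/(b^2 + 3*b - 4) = (b - 8)/(b + 4)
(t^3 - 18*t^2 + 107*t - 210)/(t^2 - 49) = (t^2 - 11*t + 30)/(t + 7)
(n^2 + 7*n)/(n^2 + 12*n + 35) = n/(n + 5)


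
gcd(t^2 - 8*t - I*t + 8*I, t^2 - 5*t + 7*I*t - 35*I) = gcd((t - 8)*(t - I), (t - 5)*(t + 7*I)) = 1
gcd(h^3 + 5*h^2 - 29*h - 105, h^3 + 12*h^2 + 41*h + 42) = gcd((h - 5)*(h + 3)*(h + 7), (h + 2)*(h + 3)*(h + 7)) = h^2 + 10*h + 21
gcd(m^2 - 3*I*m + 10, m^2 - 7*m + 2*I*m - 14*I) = m + 2*I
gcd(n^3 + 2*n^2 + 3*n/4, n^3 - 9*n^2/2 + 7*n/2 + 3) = n + 1/2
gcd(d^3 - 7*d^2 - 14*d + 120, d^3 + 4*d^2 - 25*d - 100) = d^2 - d - 20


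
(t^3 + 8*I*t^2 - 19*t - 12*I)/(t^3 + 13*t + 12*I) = (t + 4*I)/(t - 4*I)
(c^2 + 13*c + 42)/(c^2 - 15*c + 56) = (c^2 + 13*c + 42)/(c^2 - 15*c + 56)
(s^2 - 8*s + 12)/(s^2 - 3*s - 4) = (-s^2 + 8*s - 12)/(-s^2 + 3*s + 4)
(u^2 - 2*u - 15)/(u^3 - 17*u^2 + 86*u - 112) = (u^2 - 2*u - 15)/(u^3 - 17*u^2 + 86*u - 112)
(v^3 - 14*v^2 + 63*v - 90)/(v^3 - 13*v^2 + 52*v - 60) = (v - 3)/(v - 2)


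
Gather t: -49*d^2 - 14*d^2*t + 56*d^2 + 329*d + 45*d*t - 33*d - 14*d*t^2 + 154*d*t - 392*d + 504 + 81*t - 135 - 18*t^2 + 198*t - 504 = 7*d^2 - 96*d + t^2*(-14*d - 18) + t*(-14*d^2 + 199*d + 279) - 135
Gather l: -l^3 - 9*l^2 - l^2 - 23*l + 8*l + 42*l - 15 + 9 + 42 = -l^3 - 10*l^2 + 27*l + 36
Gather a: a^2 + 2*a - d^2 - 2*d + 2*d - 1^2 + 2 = a^2 + 2*a - d^2 + 1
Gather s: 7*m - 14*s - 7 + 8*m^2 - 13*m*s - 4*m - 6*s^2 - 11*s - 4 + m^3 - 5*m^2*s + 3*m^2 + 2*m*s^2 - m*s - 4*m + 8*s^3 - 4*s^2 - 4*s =m^3 + 11*m^2 - m + 8*s^3 + s^2*(2*m - 10) + s*(-5*m^2 - 14*m - 29) - 11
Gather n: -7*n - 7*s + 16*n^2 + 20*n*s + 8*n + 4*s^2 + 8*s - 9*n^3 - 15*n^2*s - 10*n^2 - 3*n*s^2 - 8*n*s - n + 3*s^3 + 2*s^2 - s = -9*n^3 + n^2*(6 - 15*s) + n*(-3*s^2 + 12*s) + 3*s^3 + 6*s^2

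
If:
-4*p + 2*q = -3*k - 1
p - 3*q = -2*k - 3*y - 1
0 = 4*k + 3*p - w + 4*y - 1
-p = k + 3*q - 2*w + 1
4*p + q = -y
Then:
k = 277/3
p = 133/3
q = -151/3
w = -20/3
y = -127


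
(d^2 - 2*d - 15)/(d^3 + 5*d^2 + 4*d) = (d^2 - 2*d - 15)/(d*(d^2 + 5*d + 4))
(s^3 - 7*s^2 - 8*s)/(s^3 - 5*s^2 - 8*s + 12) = s*(s^2 - 7*s - 8)/(s^3 - 5*s^2 - 8*s + 12)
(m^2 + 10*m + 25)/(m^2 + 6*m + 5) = (m + 5)/(m + 1)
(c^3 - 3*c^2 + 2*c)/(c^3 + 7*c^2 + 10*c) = (c^2 - 3*c + 2)/(c^2 + 7*c + 10)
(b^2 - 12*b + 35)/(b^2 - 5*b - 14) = (b - 5)/(b + 2)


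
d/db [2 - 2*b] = -2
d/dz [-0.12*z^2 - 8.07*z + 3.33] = -0.24*z - 8.07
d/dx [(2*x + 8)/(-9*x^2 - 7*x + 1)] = 2*(9*x^2 + 72*x + 29)/(81*x^4 + 126*x^3 + 31*x^2 - 14*x + 1)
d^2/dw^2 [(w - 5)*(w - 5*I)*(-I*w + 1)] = -6*I*w - 8 + 10*I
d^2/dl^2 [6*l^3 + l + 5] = 36*l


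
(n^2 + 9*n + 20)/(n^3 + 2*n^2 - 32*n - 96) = (n + 5)/(n^2 - 2*n - 24)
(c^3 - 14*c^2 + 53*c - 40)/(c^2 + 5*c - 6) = (c^2 - 13*c + 40)/(c + 6)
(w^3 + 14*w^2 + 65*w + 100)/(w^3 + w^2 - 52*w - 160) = (w + 5)/(w - 8)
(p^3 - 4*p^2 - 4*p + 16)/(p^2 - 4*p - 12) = (p^2 - 6*p + 8)/(p - 6)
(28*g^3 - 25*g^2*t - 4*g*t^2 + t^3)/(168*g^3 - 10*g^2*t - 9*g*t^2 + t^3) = (-g + t)/(-6*g + t)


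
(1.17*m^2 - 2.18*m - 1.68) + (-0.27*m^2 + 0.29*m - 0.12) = 0.9*m^2 - 1.89*m - 1.8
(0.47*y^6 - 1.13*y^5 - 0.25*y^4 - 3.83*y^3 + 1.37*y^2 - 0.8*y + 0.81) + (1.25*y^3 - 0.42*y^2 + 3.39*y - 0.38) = 0.47*y^6 - 1.13*y^5 - 0.25*y^4 - 2.58*y^3 + 0.95*y^2 + 2.59*y + 0.43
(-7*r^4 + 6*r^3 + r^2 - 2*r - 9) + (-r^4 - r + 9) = -8*r^4 + 6*r^3 + r^2 - 3*r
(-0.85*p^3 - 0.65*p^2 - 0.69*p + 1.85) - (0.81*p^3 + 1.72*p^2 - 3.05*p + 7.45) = -1.66*p^3 - 2.37*p^2 + 2.36*p - 5.6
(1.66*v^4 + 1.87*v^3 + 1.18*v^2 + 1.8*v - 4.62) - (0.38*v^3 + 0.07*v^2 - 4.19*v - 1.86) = 1.66*v^4 + 1.49*v^3 + 1.11*v^2 + 5.99*v - 2.76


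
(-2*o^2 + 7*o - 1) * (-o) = 2*o^3 - 7*o^2 + o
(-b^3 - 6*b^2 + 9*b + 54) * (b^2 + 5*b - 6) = -b^5 - 11*b^4 - 15*b^3 + 135*b^2 + 216*b - 324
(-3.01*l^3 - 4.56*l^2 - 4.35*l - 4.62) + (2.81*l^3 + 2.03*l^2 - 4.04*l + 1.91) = -0.2*l^3 - 2.53*l^2 - 8.39*l - 2.71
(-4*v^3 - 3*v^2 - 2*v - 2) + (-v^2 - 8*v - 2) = -4*v^3 - 4*v^2 - 10*v - 4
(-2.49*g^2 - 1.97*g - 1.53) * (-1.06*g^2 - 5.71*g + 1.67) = 2.6394*g^4 + 16.3061*g^3 + 8.7122*g^2 + 5.4464*g - 2.5551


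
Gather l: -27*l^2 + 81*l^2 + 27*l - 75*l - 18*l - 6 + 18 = 54*l^2 - 66*l + 12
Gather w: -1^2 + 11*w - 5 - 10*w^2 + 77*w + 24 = -10*w^2 + 88*w + 18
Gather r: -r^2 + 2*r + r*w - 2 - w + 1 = -r^2 + r*(w + 2) - w - 1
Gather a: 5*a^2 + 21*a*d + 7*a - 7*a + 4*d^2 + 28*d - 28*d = 5*a^2 + 21*a*d + 4*d^2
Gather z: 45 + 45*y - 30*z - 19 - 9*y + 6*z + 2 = 36*y - 24*z + 28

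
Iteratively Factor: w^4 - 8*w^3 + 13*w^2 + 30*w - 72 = (w - 3)*(w^3 - 5*w^2 - 2*w + 24) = (w - 4)*(w - 3)*(w^2 - w - 6) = (w - 4)*(w - 3)*(w + 2)*(w - 3)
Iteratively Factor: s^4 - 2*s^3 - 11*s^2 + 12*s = (s)*(s^3 - 2*s^2 - 11*s + 12) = s*(s - 4)*(s^2 + 2*s - 3) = s*(s - 4)*(s - 1)*(s + 3)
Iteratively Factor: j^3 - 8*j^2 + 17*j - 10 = (j - 5)*(j^2 - 3*j + 2) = (j - 5)*(j - 2)*(j - 1)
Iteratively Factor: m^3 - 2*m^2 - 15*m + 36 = (m - 3)*(m^2 + m - 12) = (m - 3)^2*(m + 4)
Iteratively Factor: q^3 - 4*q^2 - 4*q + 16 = (q - 4)*(q^2 - 4) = (q - 4)*(q - 2)*(q + 2)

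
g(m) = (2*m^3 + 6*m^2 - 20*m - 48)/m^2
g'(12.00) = 2.19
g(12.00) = 28.00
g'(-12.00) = 2.08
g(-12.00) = -16.67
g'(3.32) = 6.44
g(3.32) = 2.26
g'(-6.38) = 2.12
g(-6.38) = -4.80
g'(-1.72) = -10.11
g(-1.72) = -2.04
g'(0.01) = 96200002.00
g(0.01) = -481993.98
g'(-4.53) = 1.94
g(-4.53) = -0.98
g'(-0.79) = -160.66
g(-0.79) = -47.17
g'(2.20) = 15.15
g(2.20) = -8.61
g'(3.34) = 6.37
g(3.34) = 2.39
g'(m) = (6*m^2 + 12*m - 20)/m^2 - 2*(2*m^3 + 6*m^2 - 20*m - 48)/m^3 = 2 + 20/m^2 + 96/m^3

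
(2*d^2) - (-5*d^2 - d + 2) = 7*d^2 + d - 2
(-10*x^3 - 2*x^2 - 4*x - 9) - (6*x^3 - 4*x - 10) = -16*x^3 - 2*x^2 + 1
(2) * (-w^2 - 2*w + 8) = -2*w^2 - 4*w + 16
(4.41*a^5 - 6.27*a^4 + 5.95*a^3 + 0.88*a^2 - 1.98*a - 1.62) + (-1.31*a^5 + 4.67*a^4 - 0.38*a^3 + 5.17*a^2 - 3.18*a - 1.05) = 3.1*a^5 - 1.6*a^4 + 5.57*a^3 + 6.05*a^2 - 5.16*a - 2.67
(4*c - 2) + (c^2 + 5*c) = c^2 + 9*c - 2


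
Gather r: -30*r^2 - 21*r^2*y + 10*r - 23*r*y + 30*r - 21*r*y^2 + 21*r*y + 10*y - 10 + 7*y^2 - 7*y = r^2*(-21*y - 30) + r*(-21*y^2 - 2*y + 40) + 7*y^2 + 3*y - 10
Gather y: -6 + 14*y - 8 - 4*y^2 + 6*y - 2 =-4*y^2 + 20*y - 16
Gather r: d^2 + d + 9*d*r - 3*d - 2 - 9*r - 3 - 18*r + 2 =d^2 - 2*d + r*(9*d - 27) - 3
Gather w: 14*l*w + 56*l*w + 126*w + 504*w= w*(70*l + 630)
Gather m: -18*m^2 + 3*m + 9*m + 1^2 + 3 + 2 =-18*m^2 + 12*m + 6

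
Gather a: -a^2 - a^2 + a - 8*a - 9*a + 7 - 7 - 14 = -2*a^2 - 16*a - 14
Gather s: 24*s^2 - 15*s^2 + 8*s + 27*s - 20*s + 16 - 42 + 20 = 9*s^2 + 15*s - 6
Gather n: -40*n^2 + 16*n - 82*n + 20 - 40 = -40*n^2 - 66*n - 20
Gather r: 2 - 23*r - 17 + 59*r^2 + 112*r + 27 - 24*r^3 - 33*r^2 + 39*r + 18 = -24*r^3 + 26*r^2 + 128*r + 30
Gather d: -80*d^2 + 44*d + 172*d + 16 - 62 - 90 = -80*d^2 + 216*d - 136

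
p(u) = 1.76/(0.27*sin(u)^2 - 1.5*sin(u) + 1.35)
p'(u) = 1.76*(-0.54*sin(u)*cos(u) + 1.5*cos(u))/(0.27*sin(u)^2 - 1.5*sin(u) + 1.35)^2 = (2.64 - 0.9504*sin(u))*cos(u)/(0.27*sin(u)^2 - 1.5*sin(u) + 1.35)^2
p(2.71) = 2.29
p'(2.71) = -3.44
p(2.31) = 4.53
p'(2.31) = -8.63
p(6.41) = 1.51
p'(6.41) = 1.84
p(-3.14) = 1.30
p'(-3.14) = -1.44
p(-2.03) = 0.60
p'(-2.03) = -0.18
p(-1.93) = 0.59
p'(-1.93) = -0.14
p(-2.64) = 0.82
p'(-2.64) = -0.60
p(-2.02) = 0.60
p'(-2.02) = -0.18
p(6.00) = 0.98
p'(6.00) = 0.87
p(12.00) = 0.79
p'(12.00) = 0.53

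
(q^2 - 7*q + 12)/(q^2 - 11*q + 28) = (q - 3)/(q - 7)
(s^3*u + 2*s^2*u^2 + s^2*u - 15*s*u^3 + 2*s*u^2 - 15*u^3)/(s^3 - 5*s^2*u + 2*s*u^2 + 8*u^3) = u*(s^3 + 2*s^2*u + s^2 - 15*s*u^2 + 2*s*u - 15*u^2)/(s^3 - 5*s^2*u + 2*s*u^2 + 8*u^3)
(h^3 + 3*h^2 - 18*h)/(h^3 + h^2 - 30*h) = (h - 3)/(h - 5)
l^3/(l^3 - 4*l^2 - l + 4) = l^3/(l^3 - 4*l^2 - l + 4)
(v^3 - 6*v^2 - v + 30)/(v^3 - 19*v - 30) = (v - 3)/(v + 3)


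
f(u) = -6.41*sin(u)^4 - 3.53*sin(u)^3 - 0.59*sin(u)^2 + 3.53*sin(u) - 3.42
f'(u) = -25.64*sin(u)^3*cos(u) - 10.59*sin(u)^2*cos(u) - 1.18*sin(u)*cos(u) + 3.53*cos(u)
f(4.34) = -9.19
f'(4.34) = -5.88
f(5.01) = -9.60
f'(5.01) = 5.10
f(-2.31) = -6.84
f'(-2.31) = -6.04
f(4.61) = -10.32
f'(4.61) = -1.99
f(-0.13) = -3.88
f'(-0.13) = 3.53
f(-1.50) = -10.37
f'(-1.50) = 1.39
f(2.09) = -6.75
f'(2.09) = 11.04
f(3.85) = -6.14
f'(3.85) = -5.22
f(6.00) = -4.41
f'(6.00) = 3.45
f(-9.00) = -4.91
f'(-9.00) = -3.66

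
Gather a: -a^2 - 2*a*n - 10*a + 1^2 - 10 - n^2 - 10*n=-a^2 + a*(-2*n - 10) - n^2 - 10*n - 9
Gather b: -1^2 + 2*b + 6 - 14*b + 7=12 - 12*b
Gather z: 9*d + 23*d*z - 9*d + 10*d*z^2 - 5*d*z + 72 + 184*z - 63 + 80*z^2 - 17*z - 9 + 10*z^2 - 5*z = z^2*(10*d + 90) + z*(18*d + 162)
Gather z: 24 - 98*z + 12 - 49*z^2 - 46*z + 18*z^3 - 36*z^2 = 18*z^3 - 85*z^2 - 144*z + 36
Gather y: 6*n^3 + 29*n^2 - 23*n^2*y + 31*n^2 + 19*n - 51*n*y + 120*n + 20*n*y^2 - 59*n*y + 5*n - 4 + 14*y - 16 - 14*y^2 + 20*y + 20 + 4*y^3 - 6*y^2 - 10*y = 6*n^3 + 60*n^2 + 144*n + 4*y^3 + y^2*(20*n - 20) + y*(-23*n^2 - 110*n + 24)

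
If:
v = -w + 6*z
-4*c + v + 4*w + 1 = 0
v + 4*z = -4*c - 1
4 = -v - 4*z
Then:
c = 3/4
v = -26/9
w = 11/9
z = -5/18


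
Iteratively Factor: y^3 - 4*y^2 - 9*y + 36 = (y - 3)*(y^2 - y - 12) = (y - 4)*(y - 3)*(y + 3)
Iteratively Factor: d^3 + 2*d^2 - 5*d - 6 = (d + 1)*(d^2 + d - 6) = (d + 1)*(d + 3)*(d - 2)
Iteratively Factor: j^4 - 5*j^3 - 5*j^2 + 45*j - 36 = (j - 4)*(j^3 - j^2 - 9*j + 9) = (j - 4)*(j - 1)*(j^2 - 9) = (j - 4)*(j - 1)*(j + 3)*(j - 3)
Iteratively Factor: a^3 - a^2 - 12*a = (a + 3)*(a^2 - 4*a) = a*(a + 3)*(a - 4)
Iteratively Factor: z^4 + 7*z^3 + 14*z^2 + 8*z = (z + 4)*(z^3 + 3*z^2 + 2*z) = z*(z + 4)*(z^2 + 3*z + 2) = z*(z + 2)*(z + 4)*(z + 1)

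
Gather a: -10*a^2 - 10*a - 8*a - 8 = -10*a^2 - 18*a - 8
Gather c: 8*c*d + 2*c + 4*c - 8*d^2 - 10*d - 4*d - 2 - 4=c*(8*d + 6) - 8*d^2 - 14*d - 6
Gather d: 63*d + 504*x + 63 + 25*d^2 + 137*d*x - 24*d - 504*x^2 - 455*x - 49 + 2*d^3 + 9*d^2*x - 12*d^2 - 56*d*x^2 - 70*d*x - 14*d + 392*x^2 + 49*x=2*d^3 + d^2*(9*x + 13) + d*(-56*x^2 + 67*x + 25) - 112*x^2 + 98*x + 14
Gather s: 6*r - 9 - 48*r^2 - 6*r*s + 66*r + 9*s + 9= -48*r^2 + 72*r + s*(9 - 6*r)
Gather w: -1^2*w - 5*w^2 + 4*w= -5*w^2 + 3*w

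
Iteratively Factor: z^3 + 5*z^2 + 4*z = (z + 4)*(z^2 + z) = z*(z + 4)*(z + 1)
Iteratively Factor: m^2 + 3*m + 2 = (m + 2)*(m + 1)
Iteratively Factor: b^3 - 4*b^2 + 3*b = (b)*(b^2 - 4*b + 3) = b*(b - 1)*(b - 3)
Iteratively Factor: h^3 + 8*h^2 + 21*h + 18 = (h + 3)*(h^2 + 5*h + 6) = (h + 2)*(h + 3)*(h + 3)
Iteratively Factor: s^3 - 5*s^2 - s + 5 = (s + 1)*(s^2 - 6*s + 5) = (s - 1)*(s + 1)*(s - 5)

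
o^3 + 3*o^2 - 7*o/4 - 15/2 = (o - 3/2)*(o + 2)*(o + 5/2)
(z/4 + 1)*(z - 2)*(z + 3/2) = z^3/4 + 7*z^2/8 - 5*z/4 - 3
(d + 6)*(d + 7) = d^2 + 13*d + 42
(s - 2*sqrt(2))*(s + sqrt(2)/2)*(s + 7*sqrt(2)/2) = s^3 + 2*sqrt(2)*s^2 - 25*s/2 - 7*sqrt(2)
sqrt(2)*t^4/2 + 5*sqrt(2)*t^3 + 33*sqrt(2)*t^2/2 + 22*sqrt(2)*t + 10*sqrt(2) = (t + 1)*(t + 2)*(t + 5)*(sqrt(2)*t/2 + sqrt(2))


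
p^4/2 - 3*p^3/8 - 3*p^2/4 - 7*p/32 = p*(p/2 + 1/4)*(p - 7/4)*(p + 1/2)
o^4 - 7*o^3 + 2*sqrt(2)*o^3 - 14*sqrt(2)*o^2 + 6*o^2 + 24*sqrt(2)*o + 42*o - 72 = (o - 4)*(o - 3)*(o - sqrt(2))*(o + 3*sqrt(2))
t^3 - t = t*(t - 1)*(t + 1)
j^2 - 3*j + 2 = (j - 2)*(j - 1)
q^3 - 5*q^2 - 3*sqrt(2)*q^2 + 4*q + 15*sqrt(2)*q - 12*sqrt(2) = (q - 4)*(q - 1)*(q - 3*sqrt(2))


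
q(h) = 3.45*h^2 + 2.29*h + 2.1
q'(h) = 6.9*h + 2.29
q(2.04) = 21.13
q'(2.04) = 16.37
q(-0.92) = 2.91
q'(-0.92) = -4.06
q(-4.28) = 55.50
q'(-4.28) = -27.24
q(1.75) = 16.67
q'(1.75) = 14.36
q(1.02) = 8.03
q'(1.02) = 9.33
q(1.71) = 16.10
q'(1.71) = 14.09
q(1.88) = 18.60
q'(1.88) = 15.26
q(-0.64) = 2.05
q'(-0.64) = -2.13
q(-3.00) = 26.28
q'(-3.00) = -18.41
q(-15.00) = 744.00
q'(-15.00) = -101.21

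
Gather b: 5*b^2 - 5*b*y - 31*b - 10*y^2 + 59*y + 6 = 5*b^2 + b*(-5*y - 31) - 10*y^2 + 59*y + 6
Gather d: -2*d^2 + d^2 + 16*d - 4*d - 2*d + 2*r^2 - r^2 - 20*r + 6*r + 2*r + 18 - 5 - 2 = -d^2 + 10*d + r^2 - 12*r + 11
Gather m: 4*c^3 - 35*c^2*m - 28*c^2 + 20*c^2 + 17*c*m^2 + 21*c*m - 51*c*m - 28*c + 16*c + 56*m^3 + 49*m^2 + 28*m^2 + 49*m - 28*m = 4*c^3 - 8*c^2 - 12*c + 56*m^3 + m^2*(17*c + 77) + m*(-35*c^2 - 30*c + 21)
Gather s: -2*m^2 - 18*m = -2*m^2 - 18*m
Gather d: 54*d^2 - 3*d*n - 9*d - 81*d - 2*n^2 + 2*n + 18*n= 54*d^2 + d*(-3*n - 90) - 2*n^2 + 20*n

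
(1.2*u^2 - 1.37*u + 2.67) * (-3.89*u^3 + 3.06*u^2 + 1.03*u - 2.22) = -4.668*u^5 + 9.0013*u^4 - 13.3425*u^3 + 4.0951*u^2 + 5.7915*u - 5.9274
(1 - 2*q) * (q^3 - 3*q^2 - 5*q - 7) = -2*q^4 + 7*q^3 + 7*q^2 + 9*q - 7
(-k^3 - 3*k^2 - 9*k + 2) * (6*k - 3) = -6*k^4 - 15*k^3 - 45*k^2 + 39*k - 6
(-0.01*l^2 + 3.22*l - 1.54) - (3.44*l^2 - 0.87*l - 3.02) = -3.45*l^2 + 4.09*l + 1.48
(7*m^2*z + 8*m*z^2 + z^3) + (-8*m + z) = 7*m^2*z + 8*m*z^2 - 8*m + z^3 + z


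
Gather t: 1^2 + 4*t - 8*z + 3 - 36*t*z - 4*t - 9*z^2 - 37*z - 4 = -36*t*z - 9*z^2 - 45*z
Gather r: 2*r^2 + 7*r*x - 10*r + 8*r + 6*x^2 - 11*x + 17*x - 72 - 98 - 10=2*r^2 + r*(7*x - 2) + 6*x^2 + 6*x - 180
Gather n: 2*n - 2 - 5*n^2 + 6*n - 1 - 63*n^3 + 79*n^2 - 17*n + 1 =-63*n^3 + 74*n^2 - 9*n - 2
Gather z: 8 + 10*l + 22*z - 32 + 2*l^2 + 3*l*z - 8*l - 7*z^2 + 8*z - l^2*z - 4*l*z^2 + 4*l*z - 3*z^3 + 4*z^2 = 2*l^2 + 2*l - 3*z^3 + z^2*(-4*l - 3) + z*(-l^2 + 7*l + 30) - 24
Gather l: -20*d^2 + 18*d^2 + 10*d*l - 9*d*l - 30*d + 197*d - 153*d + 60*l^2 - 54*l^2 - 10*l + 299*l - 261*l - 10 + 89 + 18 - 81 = -2*d^2 + 14*d + 6*l^2 + l*(d + 28) + 16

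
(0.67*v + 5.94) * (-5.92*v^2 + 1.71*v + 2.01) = -3.9664*v^3 - 34.0191*v^2 + 11.5041*v + 11.9394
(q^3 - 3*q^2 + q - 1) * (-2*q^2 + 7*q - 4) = -2*q^5 + 13*q^4 - 27*q^3 + 21*q^2 - 11*q + 4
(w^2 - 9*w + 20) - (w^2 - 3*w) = 20 - 6*w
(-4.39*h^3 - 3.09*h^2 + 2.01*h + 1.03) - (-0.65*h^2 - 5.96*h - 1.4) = -4.39*h^3 - 2.44*h^2 + 7.97*h + 2.43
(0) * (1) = 0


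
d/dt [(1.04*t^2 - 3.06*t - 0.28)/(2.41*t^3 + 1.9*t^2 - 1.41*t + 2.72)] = (-2.5064*t^4 + 14.7492*t^3 + 6.372*t^2 + 6.7216*t - 8.718)/(5.8081*t^6 + 9.158*t^5 - 3.1862*t^4 + 7.7524*t^3 + 12.3241*t^2 - 7.6704*t + 7.3984)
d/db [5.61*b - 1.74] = 5.61000000000000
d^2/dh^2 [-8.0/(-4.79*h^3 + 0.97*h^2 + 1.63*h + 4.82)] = ((15.52 - 229.92*h)*(-4.79*h^3 + 0.97*h^2 + 1.63*h + 4.82) - 8.0*(-28.74*h^2 + 3.88*h + 3.26)*(-14.37*h^2 + 1.94*h + 1.63))/(-4.79*h^3 + 0.97*h^2 + 1.63*h + 4.82)^3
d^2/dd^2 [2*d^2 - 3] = 4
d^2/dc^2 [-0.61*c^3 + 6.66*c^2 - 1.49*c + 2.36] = 13.32 - 3.66*c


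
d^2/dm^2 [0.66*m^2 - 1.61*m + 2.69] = 1.32000000000000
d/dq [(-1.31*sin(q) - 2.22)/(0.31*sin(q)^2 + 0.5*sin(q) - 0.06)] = (0.4061*sin(q)^2 + 1.3764*sin(q) + 1.1886)*cos(q)/(0.0961*sin(q)^4 + 0.31*sin(q)^3 + 0.2128*sin(q)^2 - 0.06*sin(q) + 0.0036)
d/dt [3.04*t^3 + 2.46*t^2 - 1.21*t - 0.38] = 9.12*t^2 + 4.92*t - 1.21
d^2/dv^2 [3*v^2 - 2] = 6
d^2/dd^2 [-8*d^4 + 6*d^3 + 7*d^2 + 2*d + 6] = -96*d^2 + 36*d + 14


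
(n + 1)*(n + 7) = n^2 + 8*n + 7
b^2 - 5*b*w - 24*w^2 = (b - 8*w)*(b + 3*w)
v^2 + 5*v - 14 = (v - 2)*(v + 7)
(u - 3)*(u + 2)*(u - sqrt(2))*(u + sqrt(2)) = u^4 - u^3 - 8*u^2 + 2*u + 12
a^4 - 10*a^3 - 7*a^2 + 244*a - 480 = (a - 8)*(a - 4)*(a - 3)*(a + 5)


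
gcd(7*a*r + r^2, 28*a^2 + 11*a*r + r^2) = 7*a + r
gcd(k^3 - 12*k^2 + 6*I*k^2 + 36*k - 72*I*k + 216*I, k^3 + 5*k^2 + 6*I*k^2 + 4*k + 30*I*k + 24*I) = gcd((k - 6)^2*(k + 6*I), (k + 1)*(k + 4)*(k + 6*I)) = k + 6*I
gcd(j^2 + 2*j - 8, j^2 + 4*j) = j + 4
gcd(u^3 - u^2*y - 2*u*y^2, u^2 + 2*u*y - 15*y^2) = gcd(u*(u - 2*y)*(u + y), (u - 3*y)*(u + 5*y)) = 1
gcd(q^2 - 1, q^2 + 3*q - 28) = 1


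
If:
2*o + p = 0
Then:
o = -p/2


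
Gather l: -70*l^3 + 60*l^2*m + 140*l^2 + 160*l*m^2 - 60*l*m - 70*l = -70*l^3 + l^2*(60*m + 140) + l*(160*m^2 - 60*m - 70)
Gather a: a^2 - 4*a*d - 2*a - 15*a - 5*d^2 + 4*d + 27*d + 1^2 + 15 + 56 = a^2 + a*(-4*d - 17) - 5*d^2 + 31*d + 72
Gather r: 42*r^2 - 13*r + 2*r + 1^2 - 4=42*r^2 - 11*r - 3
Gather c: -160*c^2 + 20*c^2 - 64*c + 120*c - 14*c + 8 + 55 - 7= -140*c^2 + 42*c + 56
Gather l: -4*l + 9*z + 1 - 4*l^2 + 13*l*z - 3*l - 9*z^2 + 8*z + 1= -4*l^2 + l*(13*z - 7) - 9*z^2 + 17*z + 2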